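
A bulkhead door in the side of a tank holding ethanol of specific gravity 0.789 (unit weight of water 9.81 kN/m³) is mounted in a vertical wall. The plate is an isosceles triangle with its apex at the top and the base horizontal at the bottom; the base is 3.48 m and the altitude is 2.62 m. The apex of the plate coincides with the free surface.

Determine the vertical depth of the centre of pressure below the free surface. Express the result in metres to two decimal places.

γ = 0.789 × 9.81 = 7.74009 kN/m³.
With the apex up, the centroid sits 2h/3 = 2 × 2.62/3 = 1.74667 m below the apex, so the centroid depth is h_c = 1.74667 m.
A = ½ × 3.48 × 2.62 = 4.5588 m².
Resultant F = γ·h_c·A = 7.74009 × 1.74667 × 4.5588 = 61.6322 kN.
I_c = b·h³/36 = 3.48 × 2.62³/36 = 1.73852 m⁴.
Centre of pressure: y_p = y_c + I_c/(y_c·A) = 1.74667 + 1.73852/(1.74667 × 4.5588) = 1.74667 + 0.218332 = 1.965 m along the plane.

h_p = 1.97 m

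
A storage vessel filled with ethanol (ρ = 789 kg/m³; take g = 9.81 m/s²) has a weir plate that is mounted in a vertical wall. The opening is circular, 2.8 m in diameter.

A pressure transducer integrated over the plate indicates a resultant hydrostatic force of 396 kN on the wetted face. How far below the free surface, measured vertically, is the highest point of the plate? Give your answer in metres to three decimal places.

d_top ≈ 6.909 m

γ = ρg = 789 × 9.81 / 1000 = 7.74009 kN/m³.
A = π(1.4)² = 6.15752 m².
From F = γ·h_c·A, the centroid depth is h_c = 396/(7.74009 × 6.15752) = 8.3089 m.
The centroid is at the centre, 1.4 m below the top of the plate, so the highest point sits at h_top = 8.3089 − 1.4 = 6.9089 m below the surface.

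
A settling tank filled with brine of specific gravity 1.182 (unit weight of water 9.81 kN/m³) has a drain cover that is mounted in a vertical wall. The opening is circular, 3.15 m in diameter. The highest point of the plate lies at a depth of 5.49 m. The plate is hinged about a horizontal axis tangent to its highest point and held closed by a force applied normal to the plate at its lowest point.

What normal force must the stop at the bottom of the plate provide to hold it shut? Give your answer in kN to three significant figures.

P ≈ 337 kN

γ = 1.182 × 9.81 = 11.59542 kN/m³.
The centroid is at the centre, 1.575 m below the top of the plate, so the centroid depth is h_c = 5.49 + 1.575 = 7.065 m.
A = π(1.575)² = 7.79311 m².
Resultant F = γ·h_c·A = 11.59542 × 7.065 × 7.79311 = 638.424 kN.
I_c = πr⁴/4 = π × 1.575⁴/4 = 4.83295 m⁴.
Centre of pressure: y_p = y_c + I_c/(y_c·A) = 7.065 + 4.83295/(7.065 × 7.79311) = 7.065 + 0.0877787 = 7.15278 m along the plane.
The resultant acts 1.575 + 0.0877787 = 1.66278 m (along the plate) below the hinge at the top edge, so the moment about the hinge is M = F × 1.66278 = 638.424 × 1.66278 = 1061.56 kN·m.
A normal force at the bottom, 3.15 m from the hinge, must supply this moment: P = 1061.56/3.15 = 337.003 kN.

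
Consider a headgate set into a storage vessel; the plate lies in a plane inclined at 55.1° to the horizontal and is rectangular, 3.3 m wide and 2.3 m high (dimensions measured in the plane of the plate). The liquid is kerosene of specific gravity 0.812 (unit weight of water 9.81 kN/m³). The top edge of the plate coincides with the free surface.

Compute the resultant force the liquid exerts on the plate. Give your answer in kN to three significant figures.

γ = 0.812 × 9.81 = 7.96572 kN/m³.
Let θ = 55.1° be the plate's angle to the horizontal; measure y along the incline from where the plane meets the free surface. Vertical depth h = y·sinθ with sinθ = 0.820152.
The centroid lies 2.3/2 = 1.15 m below the top edge, so y_c = 1.15 m and h_c = 1.15 × 0.820152 = 0.943175 m.
A = 3.3 × 2.3 = 7.59 m².
Resultant F = γ·h_c·A = 7.96572 × 0.943175 × 7.59 = 57.0242 kN.

F ≈ 57.0 kN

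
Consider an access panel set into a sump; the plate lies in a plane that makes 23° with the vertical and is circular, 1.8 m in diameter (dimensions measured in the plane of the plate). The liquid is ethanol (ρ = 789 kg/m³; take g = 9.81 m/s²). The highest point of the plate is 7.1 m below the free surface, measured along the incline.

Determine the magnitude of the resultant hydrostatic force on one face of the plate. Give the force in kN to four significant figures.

γ = ρg = 789 × 9.81 / 1000 = 7.74009 kN/m³.
The plate makes 23° with the vertical, i.e. θ = 90° − 23° = 67° to the horizontal. Measuring y along the incline from the free-surface line, vertical depth h = y·sinθ with sinθ = 0.920505.
The centroid is at the centre, 0.9 m below the top of the plate, so y_c = 7.1 + 0.9 = 8 m and h_c = 8 × 0.920505 = 7.36404 m.
A = π(0.9)² = 2.54469 m².
Resultant F = γ·h_c·A = 7.74009 × 7.36404 × 2.54469 = 145.043 kN.

F ≈ 145.0 kN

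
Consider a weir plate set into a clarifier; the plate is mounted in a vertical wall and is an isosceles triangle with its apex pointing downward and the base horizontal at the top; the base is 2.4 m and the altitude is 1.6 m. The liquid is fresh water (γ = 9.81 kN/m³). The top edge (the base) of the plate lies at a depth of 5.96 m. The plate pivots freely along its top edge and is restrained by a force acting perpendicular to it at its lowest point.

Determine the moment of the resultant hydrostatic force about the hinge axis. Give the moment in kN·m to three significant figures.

γ = 9.81 kN/m³.
With the apex down, the centroid sits h/3 = 1.6/3 = 0.533333 m below the base (the top edge), so the centroid depth is h_c = 5.96 + 0.533333 = 6.49333 m.
A = ½ × 2.4 × 1.6 = 1.92 m².
Resultant F = γ·h_c·A = 9.81 × 6.49333 × 1.92 = 122.303 kN.
I_c = b·h³/36 = 2.4 × 1.6³/36 = 0.273067 m⁴.
Centre of pressure: y_p = y_c + I_c/(y_c·A) = 6.49333 + 0.273067/(6.49333 × 1.92) = 6.49333 + 0.0219028 = 6.51523 m along the plane.
The resultant acts 0.533333 + 0.0219028 = 0.555236 m (along the plate) below the hinge at the top edge, so the moment about the hinge is M = F × 0.555236 = 122.303 × 0.555236 = 67.907 kN·m.

M ≈ 67.9 kN·m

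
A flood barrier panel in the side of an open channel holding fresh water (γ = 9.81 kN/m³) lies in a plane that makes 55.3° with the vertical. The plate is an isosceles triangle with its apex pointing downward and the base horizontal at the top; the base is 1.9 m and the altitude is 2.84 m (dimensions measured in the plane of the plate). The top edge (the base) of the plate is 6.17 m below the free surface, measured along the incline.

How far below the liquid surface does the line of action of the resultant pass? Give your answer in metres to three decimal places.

h_p = 4.087 m

γ = 9.81 kN/m³.
The plate makes 55.3° with the vertical, i.e. θ = 90° − 55.3° = 34.7° to the horizontal. Measuring y along the incline from the free-surface line, vertical depth h = y·sinθ with sinθ = 0.569280.
With the apex down, the centroid sits h/3 = 2.84/3 = 0.946667 m below the base (the top edge), so y_c = 6.17 + 0.946667 = 7.11667 m and h_c = 7.11667 × 0.569280 = 4.05138 m.
A = ½ × 1.9 × 2.84 = 2.698 m².
Resultant F = γ·h_c·A = 9.81 × 4.05138 × 2.698 = 107.229 kN.
I_c = b·h³/36 = 1.9 × 2.84³/36 = 1.20894 m⁴.
Centre of pressure: y_p = y_c + I_c/(y_c·A) = 7.11667 + 1.20894/(7.11667 × 2.698) = 7.11667 + 0.0629631 = 7.17963 m along the plane.
Vertically, h_p = y_p·sinθ = 7.17963 × 0.569280 = 4.08722 m.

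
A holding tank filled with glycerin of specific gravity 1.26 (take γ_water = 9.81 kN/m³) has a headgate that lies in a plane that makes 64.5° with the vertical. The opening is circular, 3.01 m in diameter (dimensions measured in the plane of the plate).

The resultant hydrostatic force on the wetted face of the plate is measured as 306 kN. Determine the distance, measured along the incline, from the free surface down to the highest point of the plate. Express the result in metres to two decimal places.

y_top ≈ 6.58 m

γ = 1.26 × 9.81 = 12.3606 kN/m³.
A = π(1.505)² = 7.11579 m².
From F = γ·h_c·A, the centroid depth is h_c = 306/(12.3606 × 7.11579) = 3.47903 m.
The plate makes 64.5° with the vertical, i.e. θ = 90° − 64.5° = 25.5° to the horizontal. Measuring y along the incline from the free-surface line, vertical depth h = y·sinθ with sinθ = 0.430511.
Along the incline, y_c = h_c/sinθ = 3.47903/0.430511 = 8.08116 m.
The centroid is at the centre, 1.505 m below the top of the plate, so the highest point sits at y_top = 8.08116 − 1.505 = 6.57616 m along the incline.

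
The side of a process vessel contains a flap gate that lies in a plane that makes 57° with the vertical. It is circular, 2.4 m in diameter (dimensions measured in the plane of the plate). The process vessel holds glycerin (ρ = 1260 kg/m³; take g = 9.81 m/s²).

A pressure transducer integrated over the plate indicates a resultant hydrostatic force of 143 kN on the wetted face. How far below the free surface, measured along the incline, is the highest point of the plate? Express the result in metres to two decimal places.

y_top ≈ 3.50 m

γ = ρg = 1260 × 9.81 / 1000 = 12.3606 kN/m³.
A = π(1.2)² = 4.52389 m².
From F = γ·h_c·A, the centroid depth is h_c = 143/(12.3606 × 4.52389) = 2.55732 m.
The plate makes 57° with the vertical, i.e. θ = 90° − 57° = 33° to the horizontal. Measuring y along the incline from the free-surface line, vertical depth h = y·sinθ with sinθ = 0.544639.
Along the incline, y_c = h_c/sinθ = 2.55732/0.544639 = 4.69544 m.
The centroid is at the centre, 1.2 m below the top of the plate, so the highest point sits at y_top = 4.69544 − 1.2 = 3.49544 m along the incline.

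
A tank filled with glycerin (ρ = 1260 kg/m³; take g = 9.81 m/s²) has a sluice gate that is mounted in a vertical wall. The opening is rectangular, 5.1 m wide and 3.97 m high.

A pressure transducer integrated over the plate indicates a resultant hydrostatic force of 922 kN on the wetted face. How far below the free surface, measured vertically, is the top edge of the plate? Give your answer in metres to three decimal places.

γ = ρg = 1260 × 9.81 / 1000 = 12.3606 kN/m³.
A = 5.1 × 3.97 = 20.247 m².
From F = γ·h_c·A, the centroid depth is h_c = 922/(12.3606 × 20.247) = 3.68409 m.
The centroid lies 3.97/2 = 1.985 m below the top edge, so the top edge sits at h_top = 3.68409 − 1.985 = 1.69909 m below the surface.

d_top ≈ 1.699 m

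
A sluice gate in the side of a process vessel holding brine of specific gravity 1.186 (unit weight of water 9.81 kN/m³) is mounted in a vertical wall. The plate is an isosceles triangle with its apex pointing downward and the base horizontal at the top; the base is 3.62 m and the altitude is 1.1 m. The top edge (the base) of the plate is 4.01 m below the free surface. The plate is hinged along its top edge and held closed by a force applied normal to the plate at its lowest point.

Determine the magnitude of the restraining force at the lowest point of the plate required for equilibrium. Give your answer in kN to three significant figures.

γ = 1.186 × 9.81 = 11.63466 kN/m³.
With the apex down, the centroid sits h/3 = 1.1/3 = 0.366667 m below the base (the top edge), so the centroid depth is h_c = 4.01 + 0.366667 = 4.37667 m.
A = ½ × 3.62 × 1.1 = 1.991 m².
Resultant F = γ·h_c·A = 11.63466 × 4.37667 × 1.991 = 101.384 kN.
I_c = b·h³/36 = 3.62 × 1.1³/36 = 0.133839 m⁴.
Centre of pressure: y_p = y_c + I_c/(y_c·A) = 4.37667 + 0.133839/(4.37667 × 1.991) = 4.37667 + 0.0153592 = 4.39203 m along the plane.
The resultant acts 0.366667 + 0.0153592 = 0.382026 m (along the plate) below the hinge at the top edge, so the moment about the hinge is M = F × 0.382026 = 101.384 × 0.382026 = 38.7313 kN·m.
A normal force at the bottom, 1.1 m from the hinge, must supply this moment: P = 38.7313/1.1 = 35.2103 kN.

P ≈ 35.2 kN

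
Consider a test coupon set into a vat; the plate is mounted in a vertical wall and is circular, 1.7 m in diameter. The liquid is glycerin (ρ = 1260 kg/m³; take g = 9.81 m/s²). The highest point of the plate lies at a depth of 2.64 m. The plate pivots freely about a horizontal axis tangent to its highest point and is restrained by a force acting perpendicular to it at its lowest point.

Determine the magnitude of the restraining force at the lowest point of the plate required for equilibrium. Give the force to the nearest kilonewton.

γ = ρg = 1260 × 9.81 / 1000 = 12.3606 kN/m³.
The centroid is at the centre, 0.85 m below the top of the plate, so the centroid depth is h_c = 2.64 + 0.85 = 3.49 m.
A = π(0.85)² = 2.2698 m².
Resultant F = γ·h_c·A = 12.3606 × 3.49 × 2.2698 = 97.9158 kN.
I_c = πr⁴/4 = π × 0.85⁴/4 = 0.409983 m⁴.
Centre of pressure: y_p = y_c + I_c/(y_c·A) = 3.49 + 0.409983/(3.49 × 2.2698) = 3.49 + 0.0517551 = 3.54176 m along the plane.
The resultant acts 0.85 + 0.0517551 = 0.901755 m (along the plate) below the hinge at the top edge, so the moment about the hinge is M = F × 0.901755 = 97.9158 × 0.901755 = 88.2961 kN·m.
A normal force at the bottom, 1.7 m from the hinge, must supply this moment: P = 88.2961/1.7 = 51.9389 kN.

P ≈ 52 kN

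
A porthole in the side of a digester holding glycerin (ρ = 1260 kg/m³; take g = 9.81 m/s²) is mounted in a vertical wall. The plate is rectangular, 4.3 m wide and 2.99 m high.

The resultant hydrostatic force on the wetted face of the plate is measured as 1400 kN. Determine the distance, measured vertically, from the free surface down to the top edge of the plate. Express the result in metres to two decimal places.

d_top ≈ 7.31 m

γ = ρg = 1260 × 9.81 / 1000 = 12.3606 kN/m³.
A = 4.3 × 2.99 = 12.857 m².
From F = γ·h_c·A, the centroid depth is h_c = 1400/(12.3606 × 12.857) = 8.80945 m.
The centroid lies 2.99/2 = 1.495 m below the top edge, so the top edge sits at h_top = 8.80945 − 1.495 = 7.31445 m below the surface.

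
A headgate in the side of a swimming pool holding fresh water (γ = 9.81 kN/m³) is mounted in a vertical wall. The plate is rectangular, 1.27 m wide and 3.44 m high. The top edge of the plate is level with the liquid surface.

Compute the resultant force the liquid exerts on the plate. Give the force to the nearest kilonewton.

F ≈ 74 kN

γ = 9.81 kN/m³.
The centroid lies 3.44/2 = 1.72 m below the top edge, so the centroid depth is h_c = 1.72 m.
A = 1.27 × 3.44 = 4.3688 m².
Resultant F = γ·h_c·A = 9.81 × 1.72 × 4.3688 = 73.7156 kN.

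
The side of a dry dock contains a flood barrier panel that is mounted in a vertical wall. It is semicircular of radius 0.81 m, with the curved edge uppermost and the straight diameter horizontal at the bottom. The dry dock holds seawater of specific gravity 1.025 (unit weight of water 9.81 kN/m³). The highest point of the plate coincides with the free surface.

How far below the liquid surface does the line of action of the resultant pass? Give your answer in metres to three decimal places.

γ = 1.025 × 9.81 = 10.05525 kN/m³.
The centroid lies 4r/(3π) = 0.343775 m above the diameter, so r − 4r/(3π) = 0.81 − 0.343775 = 0.466225 m below the topmost point, so the centroid depth is h_c = 0.466225 m.
A = πr²/2 = π × 0.81²/2 = 1.0306 m².
Resultant F = γ·h_c·A = 10.05525 × 0.466225 × 1.0306 = 4.83146 kN.
I_c = (π/8 − 8/(9π))·r⁴ = 0.109757 × 0.81⁴ = 0.0472468 m⁴.
Centre of pressure: y_p = y_c + I_c/(y_c·A) = 0.466225 + 0.0472468/(0.466225 × 1.0306) = 0.466225 + 0.0983302 = 0.564555 m along the plane.

h_p = 0.565 m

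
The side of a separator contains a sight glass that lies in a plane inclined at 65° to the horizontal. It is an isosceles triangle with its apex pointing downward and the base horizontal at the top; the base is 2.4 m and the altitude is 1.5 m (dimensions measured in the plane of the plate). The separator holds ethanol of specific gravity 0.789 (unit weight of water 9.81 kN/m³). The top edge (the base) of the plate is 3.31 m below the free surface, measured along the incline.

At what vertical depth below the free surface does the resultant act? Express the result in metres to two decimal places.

h_p = 3.48 m

γ = 0.789 × 9.81 = 7.74009 kN/m³.
Let θ = 65° be the plate's angle to the horizontal; measure y along the incline from where the plane meets the free surface. Vertical depth h = y·sinθ with sinθ = 0.906308.
With the apex down, the centroid sits h/3 = 1.5/3 = 0.5 m below the base (the top edge), so y_c = 3.31 + 0.5 = 3.81 m and h_c = 3.81 × 0.906308 = 3.45303 m.
A = ½ × 2.4 × 1.5 = 1.8 m².
Resultant F = γ·h_c·A = 7.74009 × 3.45303 × 1.8 = 48.1082 kN.
I_c = b·h³/36 = 2.4 × 1.5³/36 = 0.225 m⁴.
Centre of pressure: y_p = y_c + I_c/(y_c·A) = 3.81 + 0.225/(3.81 × 1.8) = 3.81 + 0.0328084 = 3.84281 m along the plane.
Vertically, h_p = y_p·sinθ = 3.84281 × 0.906308 = 3.48277 m.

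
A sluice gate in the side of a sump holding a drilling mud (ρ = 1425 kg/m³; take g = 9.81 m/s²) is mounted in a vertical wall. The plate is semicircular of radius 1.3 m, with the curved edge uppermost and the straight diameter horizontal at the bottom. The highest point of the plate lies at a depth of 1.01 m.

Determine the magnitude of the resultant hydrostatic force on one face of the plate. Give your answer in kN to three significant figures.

γ = ρg = 1425 × 9.81 / 1000 = 13.97925 kN/m³.
The centroid lies 4r/(3π) = 0.551737 m above the diameter, so r − 4r/(3π) = 1.3 − 0.551737 = 0.748263 m below the topmost point, so the centroid depth is h_c = 1.01 + 0.748263 = 1.75826 m.
A = πr²/2 = π × 1.3²/2 = 2.65465 m².
Resultant F = γ·h_c·A = 13.97925 × 1.75826 × 2.65465 = 65.2491 kN.

F ≈ 65.2 kN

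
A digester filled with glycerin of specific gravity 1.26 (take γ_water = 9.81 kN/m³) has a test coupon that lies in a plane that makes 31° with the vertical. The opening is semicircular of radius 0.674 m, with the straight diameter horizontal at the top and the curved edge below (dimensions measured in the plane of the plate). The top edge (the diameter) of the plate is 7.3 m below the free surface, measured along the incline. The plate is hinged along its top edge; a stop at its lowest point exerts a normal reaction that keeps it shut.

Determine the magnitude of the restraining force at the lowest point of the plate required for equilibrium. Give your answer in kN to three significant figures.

P ≈ 24.7 kN

γ = 1.26 × 9.81 = 12.3606 kN/m³.
The plate makes 31° with the vertical, i.e. θ = 90° − 31° = 59° to the horizontal. Measuring y along the incline from the free-surface line, vertical depth h = y·sinθ with sinθ = 0.857167.
The centroid of a semicircle lies 4r/(3π) = 0.286054 m from the diameter, here below the top edge, so y_c = 7.3 + 0.286054 = 7.58605 m and h_c = 7.58605 × 0.857167 = 6.50251 m.
A = πr²/2 = π × 0.674²/2 = 0.713575 m².
Resultant F = γ·h_c·A = 12.3606 × 6.50251 × 0.713575 = 57.3535 kN.
I_c = (π/8 − 8/(9π))·r⁴ = 0.109757 × 0.674⁴ = 0.0226502 m⁴.
Centre of pressure: y_p = y_c + I_c/(y_c·A) = 7.58605 + 0.0226502/(7.58605 × 0.713575) = 7.58605 + 0.00418424 = 7.59023 m along the plane.
The resultant acts 0.286054 + 0.00418424 = 0.290238 m (along the plate) below the hinge at the top edge, so the moment about the hinge is M = F × 0.290238 = 57.3535 × 0.290238 = 16.6462 kN·m.
A normal force at the bottom, 0.674 m from the hinge, must supply this moment: P = 16.6462/0.674 = 24.6976 kN.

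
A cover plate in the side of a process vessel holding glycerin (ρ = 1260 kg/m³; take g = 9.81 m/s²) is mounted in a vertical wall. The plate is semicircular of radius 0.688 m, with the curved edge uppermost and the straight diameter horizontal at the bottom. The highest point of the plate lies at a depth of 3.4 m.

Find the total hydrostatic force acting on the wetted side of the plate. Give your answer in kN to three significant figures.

F ≈ 34.9 kN

γ = ρg = 1260 × 9.81 / 1000 = 12.3606 kN/m³.
The centroid lies 4r/(3π) = 0.291996 m above the diameter, so r − 4r/(3π) = 0.688 − 0.291996 = 0.396004 m below the topmost point, so the centroid depth is h_c = 3.4 + 0.396004 = 3.796 m.
A = πr²/2 = π × 0.688²/2 = 0.743527 m².
Resultant F = γ·h_c·A = 12.3606 × 3.796 × 0.743527 = 34.8869 kN.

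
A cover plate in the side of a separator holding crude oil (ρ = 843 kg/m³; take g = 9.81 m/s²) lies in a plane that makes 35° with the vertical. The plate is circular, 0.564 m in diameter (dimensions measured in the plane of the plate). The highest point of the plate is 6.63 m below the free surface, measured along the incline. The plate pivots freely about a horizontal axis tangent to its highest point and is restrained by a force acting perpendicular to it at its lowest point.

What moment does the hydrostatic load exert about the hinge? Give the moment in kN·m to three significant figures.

M ≈ 3.33 kN·m

γ = ρg = 843 × 9.81 / 1000 = 8.26983 kN/m³.
The plate makes 35° with the vertical, i.e. θ = 90° − 35° = 55° to the horizontal. Measuring y along the incline from the free-surface line, vertical depth h = y·sinθ with sinθ = 0.819152.
The centroid is at the centre, 0.282 m below the top of the plate, so y_c = 6.63 + 0.282 = 6.912 m and h_c = 6.912 × 0.819152 = 5.66198 m.
A = π(0.282)² = 0.249832 m².
Resultant F = γ·h_c·A = 8.26983 × 5.66198 × 0.249832 = 11.698 kN.
I_c = πr⁴/4 = π × 0.282⁴/4 = 0.00496691 m⁴.
Centre of pressure: y_p = y_c + I_c/(y_c·A) = 6.912 + 0.00496691/(6.912 × 0.249832) = 6.912 + 0.0028763 = 6.91488 m along the plane.
The resultant acts 0.282 + 0.0028763 = 0.284876 m (along the plate) below the hinge at the top edge, so the moment about the hinge is M = F × 0.284876 = 11.698 × 0.284876 = 3.33248 kN·m.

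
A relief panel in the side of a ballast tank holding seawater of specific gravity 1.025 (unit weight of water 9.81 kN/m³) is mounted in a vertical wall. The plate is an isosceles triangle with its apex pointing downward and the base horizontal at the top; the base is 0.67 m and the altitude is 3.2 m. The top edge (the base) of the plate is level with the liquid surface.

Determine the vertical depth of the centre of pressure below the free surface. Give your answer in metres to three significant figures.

γ = 1.025 × 9.81 = 10.05525 kN/m³.
With the apex down, the centroid sits h/3 = 3.2/3 = 1.06667 m below the base (the top edge), so the centroid depth is h_c = 1.06667 m.
A = ½ × 0.67 × 3.2 = 1.072 m².
Resultant F = γ·h_c·A = 10.05525 × 1.06667 × 1.072 = 11.4979 kN.
I_c = b·h³/36 = 0.67 × 3.2³/36 = 0.609849 m⁴.
Centre of pressure: y_p = y_c + I_c/(y_c·A) = 1.06667 + 0.609849/(1.06667 × 1.072) = 1.06667 + 0.533332 = 1.6 m along the plane.

h_p = 1.60 m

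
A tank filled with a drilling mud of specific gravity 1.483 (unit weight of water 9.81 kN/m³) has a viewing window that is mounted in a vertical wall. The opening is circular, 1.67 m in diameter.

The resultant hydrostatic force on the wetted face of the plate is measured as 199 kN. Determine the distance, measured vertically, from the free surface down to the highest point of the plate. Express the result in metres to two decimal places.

d_top ≈ 5.41 m

γ = 1.483 × 9.81 = 14.54823 kN/m³.
A = π(0.835)² = 2.1904 m².
From F = γ·h_c·A, the centroid depth is h_c = 199/(14.54823 × 2.1904) = 6.24481 m.
The centroid is at the centre, 0.835 m below the top of the plate, so the highest point sits at h_top = 6.24481 − 0.835 = 5.40981 m below the surface.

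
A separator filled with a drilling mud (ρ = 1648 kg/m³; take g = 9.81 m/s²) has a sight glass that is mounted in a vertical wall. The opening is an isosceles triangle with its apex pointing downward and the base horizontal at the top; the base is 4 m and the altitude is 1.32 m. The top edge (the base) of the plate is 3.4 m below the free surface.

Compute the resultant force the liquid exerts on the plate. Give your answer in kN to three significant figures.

γ = ρg = 1648 × 9.81 / 1000 = 16.16688 kN/m³.
With the apex down, the centroid sits h/3 = 1.32/3 = 0.44 m below the base (the top edge), so the centroid depth is h_c = 3.4 + 0.44 = 3.84 m.
A = ½ × 4 × 1.32 = 2.64 m².
Resultant F = γ·h_c·A = 16.16688 × 3.84 × 2.64 = 163.893 kN.

F ≈ 164 kN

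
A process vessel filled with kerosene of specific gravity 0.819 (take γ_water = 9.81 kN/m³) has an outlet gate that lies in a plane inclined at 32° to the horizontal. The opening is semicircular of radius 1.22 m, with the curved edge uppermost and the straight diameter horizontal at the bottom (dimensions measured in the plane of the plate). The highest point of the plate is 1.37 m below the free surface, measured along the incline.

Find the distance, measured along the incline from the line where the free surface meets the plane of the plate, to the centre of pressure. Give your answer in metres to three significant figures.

y_p = 2.12 m

γ = 0.819 × 9.81 = 8.03439 kN/m³.
Let θ = 32° be the plate's angle to the horizontal; measure y along the incline from where the plane meets the free surface. Vertical depth h = y·sinθ with sinθ = 0.529919.
The centroid lies 4r/(3π) = 0.517784 m above the diameter, so r − 4r/(3π) = 1.22 − 0.517784 = 0.702216 m below the topmost point, so y_c = 1.37 + 0.702216 = 2.07222 m and h_c = 2.07222 × 0.529919 = 1.09811 m.
A = πr²/2 = π × 1.22²/2 = 2.33797 m².
Resultant F = γ·h_c·A = 8.03439 × 1.09811 × 2.33797 = 20.6271 kN.
I_c = (π/8 − 8/(9π))·r⁴ = 0.109757 × 1.22⁴ = 0.243148 m⁴.
Centre of pressure: y_p = y_c + I_c/(y_c·A) = 2.07222 + 0.243148/(2.07222 × 2.33797) = 2.07222 + 0.0501875 = 2.12241 m along the plane.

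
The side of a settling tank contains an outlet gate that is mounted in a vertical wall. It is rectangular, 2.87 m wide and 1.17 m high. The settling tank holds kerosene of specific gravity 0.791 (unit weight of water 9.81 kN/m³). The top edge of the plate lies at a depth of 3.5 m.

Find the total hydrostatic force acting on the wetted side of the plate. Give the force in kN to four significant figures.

F ≈ 106.4 kN

γ = 0.791 × 9.81 = 7.75971 kN/m³.
The centroid lies 1.17/2 = 0.585 m below the top edge, so the centroid depth is h_c = 3.5 + 0.585 = 4.085 m.
A = 2.87 × 1.17 = 3.3579 m².
Resultant F = γ·h_c·A = 7.75971 × 4.085 × 3.3579 = 106.44 kN.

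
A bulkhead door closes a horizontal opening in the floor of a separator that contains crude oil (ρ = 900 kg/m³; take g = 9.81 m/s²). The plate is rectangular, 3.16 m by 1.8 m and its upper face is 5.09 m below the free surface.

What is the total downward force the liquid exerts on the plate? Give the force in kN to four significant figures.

γ = ρg = 900 × 9.81 / 1000 = 8.829 kN/m³.
The plate is horizontal, so pressure is uniform at p = γ·h = 8.829 × 5.09 = 44.9396 kN/m².
A = 3.16 × 1.8 = 5.688 m².
F = p·A = 44.9396 × 5.688 = 255.616 kN.

F ≈ 255.6 kN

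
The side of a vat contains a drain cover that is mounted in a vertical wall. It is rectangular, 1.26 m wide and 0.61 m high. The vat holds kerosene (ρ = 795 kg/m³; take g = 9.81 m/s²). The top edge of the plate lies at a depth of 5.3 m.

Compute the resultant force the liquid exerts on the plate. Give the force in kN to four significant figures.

γ = ρg = 795 × 9.81 / 1000 = 7.79895 kN/m³.
The centroid lies 0.61/2 = 0.305 m below the top edge, so the centroid depth is h_c = 5.3 + 0.305 = 5.605 m.
A = 1.26 × 0.61 = 0.7686 m².
Resultant F = γ·h_c·A = 7.79895 × 5.605 × 0.7686 = 33.5979 kN.

F ≈ 33.60 kN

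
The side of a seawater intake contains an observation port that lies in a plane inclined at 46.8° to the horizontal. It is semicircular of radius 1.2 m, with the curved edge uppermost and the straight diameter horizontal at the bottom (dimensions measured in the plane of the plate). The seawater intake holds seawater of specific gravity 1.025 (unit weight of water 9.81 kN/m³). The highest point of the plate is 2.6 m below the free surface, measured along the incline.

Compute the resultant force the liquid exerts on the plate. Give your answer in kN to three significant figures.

F ≈ 54.6 kN

γ = 1.025 × 9.81 = 10.05525 kN/m³.
Let θ = 46.8° be the plate's angle to the horizontal; measure y along the incline from where the plane meets the free surface. Vertical depth h = y·sinθ with sinθ = 0.728969.
The centroid lies 4r/(3π) = 0.509296 m above the diameter, so r − 4r/(3π) = 1.2 − 0.509296 = 0.690704 m below the topmost point, so y_c = 2.6 + 0.690704 = 3.2907 m and h_c = 3.2907 × 0.728969 = 2.39882 m.
A = πr²/2 = π × 1.2²/2 = 2.26195 m².
Resultant F = γ·h_c·A = 10.05525 × 2.39882 × 2.26195 = 54.5599 kN.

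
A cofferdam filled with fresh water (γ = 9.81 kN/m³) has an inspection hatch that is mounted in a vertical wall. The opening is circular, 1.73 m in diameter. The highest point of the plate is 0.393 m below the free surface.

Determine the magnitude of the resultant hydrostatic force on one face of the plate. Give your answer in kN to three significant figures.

F ≈ 29.0 kN

γ = 9.81 kN/m³.
The centroid is at the centre, 0.865 m below the top of the plate, so the centroid depth is h_c = 0.393 + 0.865 = 1.258 m.
A = π(0.865)² = 2.35062 m².
Resultant F = γ·h_c·A = 9.81 × 1.258 × 2.35062 = 29.009 kN.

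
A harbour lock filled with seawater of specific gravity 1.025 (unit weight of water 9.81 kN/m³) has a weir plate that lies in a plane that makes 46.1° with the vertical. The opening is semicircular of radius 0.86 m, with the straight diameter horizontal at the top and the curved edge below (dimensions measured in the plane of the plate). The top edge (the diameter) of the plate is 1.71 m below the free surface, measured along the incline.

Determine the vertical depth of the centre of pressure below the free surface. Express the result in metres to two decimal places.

γ = 1.025 × 9.81 = 10.05525 kN/m³.
The plate makes 46.1° with the vertical, i.e. θ = 90° − 46.1° = 43.9° to the horizontal. Measuring y along the incline from the free-surface line, vertical depth h = y·sinθ with sinθ = 0.693402.
The centroid of a semicircle lies 4r/(3π) = 0.364995 m from the diameter, here below the top edge, so y_c = 1.71 + 0.364995 = 2.07499 m and h_c = 2.07499 × 0.693402 = 1.4388 m.
A = πr²/2 = π × 0.86²/2 = 1.16176 m².
Resultant F = γ·h_c·A = 10.05525 × 1.4388 × 1.16176 = 16.8078 kN.
I_c = (π/8 − 8/(9π))·r⁴ = 0.109757 × 0.86⁴ = 0.060038 m⁴.
Centre of pressure: y_p = y_c + I_c/(y_c·A) = 2.07499 + 0.060038/(2.07499 × 1.16176) = 2.07499 + 0.0249054 = 2.0999 m along the plane.
Vertically, h_p = y_p·sinθ = 2.0999 × 0.693402 = 1.45607 m.

h_p = 1.46 m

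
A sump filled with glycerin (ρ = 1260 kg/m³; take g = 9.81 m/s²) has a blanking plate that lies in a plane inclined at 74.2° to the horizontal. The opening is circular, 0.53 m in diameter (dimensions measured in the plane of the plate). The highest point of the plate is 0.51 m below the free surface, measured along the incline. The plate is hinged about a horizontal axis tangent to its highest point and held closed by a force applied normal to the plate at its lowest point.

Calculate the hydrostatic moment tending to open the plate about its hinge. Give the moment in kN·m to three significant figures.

M ≈ 0.585 kN·m

γ = ρg = 1260 × 9.81 / 1000 = 12.3606 kN/m³.
Let θ = 74.2° be the plate's angle to the horizontal; measure y along the incline from where the plane meets the free surface. Vertical depth h = y·sinθ with sinθ = 0.962218.
The centroid is at the centre, 0.265 m below the top of the plate, so y_c = 0.51 + 0.265 = 0.775 m and h_c = 0.775 × 0.962218 = 0.745719 m.
A = π(0.265)² = 0.220618 m².
Resultant F = γ·h_c·A = 12.3606 × 0.745719 × 0.220618 = 2.03355 kN.
I_c = πr⁴/4 = π × 0.265⁴/4 = 0.00387323 m⁴.
Centre of pressure: y_p = y_c + I_c/(y_c·A) = 0.775 + 0.00387323/(0.775 × 0.220618) = 0.775 + 0.0226533 = 0.797653 m along the plane.
The resultant acts 0.265 + 0.0226533 = 0.287653 m (along the plate) below the hinge at the top edge, so the moment about the hinge is M = F × 0.287653 = 2.03355 × 0.287653 = 0.584957 kN·m.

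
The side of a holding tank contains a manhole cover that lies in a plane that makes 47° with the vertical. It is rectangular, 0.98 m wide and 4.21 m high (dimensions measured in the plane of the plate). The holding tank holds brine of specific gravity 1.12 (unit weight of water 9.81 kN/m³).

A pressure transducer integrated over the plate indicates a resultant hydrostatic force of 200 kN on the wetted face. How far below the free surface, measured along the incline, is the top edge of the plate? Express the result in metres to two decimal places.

y_top ≈ 4.36 m

γ = 1.12 × 9.81 = 10.9872 kN/m³.
A = 0.98 × 4.21 = 4.1258 m².
From F = γ·h_c·A, the centroid depth is h_c = 200/(10.9872 × 4.1258) = 4.41199 m.
The plate makes 47° with the vertical, i.e. θ = 90° − 47° = 43° to the horizontal. Measuring y along the incline from the free-surface line, vertical depth h = y·sinθ with sinθ = 0.681998.
Along the incline, y_c = h_c/sinθ = 4.41199/0.681998 = 6.46921 m.
The centroid lies 4.21/2 = 2.105 m below the top edge, so the top edge sits at y_top = 6.46921 − 2.105 = 4.36421 m along the incline.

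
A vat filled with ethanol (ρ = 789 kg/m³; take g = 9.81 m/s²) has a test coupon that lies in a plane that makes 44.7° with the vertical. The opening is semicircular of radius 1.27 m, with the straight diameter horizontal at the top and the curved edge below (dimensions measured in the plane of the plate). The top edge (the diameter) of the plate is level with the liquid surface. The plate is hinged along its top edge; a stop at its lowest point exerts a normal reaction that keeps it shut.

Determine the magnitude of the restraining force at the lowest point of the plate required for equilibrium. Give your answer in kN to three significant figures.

P ≈ 4.43 kN

γ = ρg = 789 × 9.81 / 1000 = 7.74009 kN/m³.
The plate makes 44.7° with the vertical, i.e. θ = 90° − 44.7° = 45.3° to the horizontal. Measuring y along the incline from the free-surface line, vertical depth h = y·sinθ with sinθ = 0.710799.
The centroid of a semicircle lies 4r/(3π) = 0.539005 m from the diameter, here below the top edge, so y_c = 0.539005 m and h_c = 0.539005 × 0.710799 = 0.383124 m.
A = πr²/2 = π × 1.27²/2 = 2.53354 m².
Resultant F = γ·h_c·A = 7.74009 × 0.383124 × 2.53354 = 7.513 kN.
I_c = (π/8 − 8/(9π))·r⁴ = 0.109757 × 1.27⁴ = 0.285527 m⁴.
Centre of pressure: y_p = y_c + I_c/(y_c·A) = 0.539005 + 0.285527/(0.539005 × 2.53354) = 0.539005 + 0.209087 = 0.748092 m along the plane.
The resultant acts 0.539005 + 0.209087 = 0.748092 m (along the plate) below the hinge at the top edge, so the moment about the hinge is M = F × 0.748092 = 7.513 × 0.748092 = 5.62042 kN·m.
A normal force at the bottom, 1.27 m from the hinge, must supply this moment: P = 5.62042/1.27 = 4.42553 kN.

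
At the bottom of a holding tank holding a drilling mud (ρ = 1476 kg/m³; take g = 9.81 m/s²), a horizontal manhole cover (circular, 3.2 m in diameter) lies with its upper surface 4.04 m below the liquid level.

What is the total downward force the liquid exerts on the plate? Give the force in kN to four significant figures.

γ = ρg = 1476 × 9.81 / 1000 = 14.47956 kN/m³.
The plate is horizontal, so pressure is uniform at p = γ·h = 14.47956 × 4.04 = 58.4974 kN/m².
A = π(1.6)² = 8.04248 m².
F = p·A = 58.4974 × 8.04248 = 470.464 kN.

F ≈ 470.5 kN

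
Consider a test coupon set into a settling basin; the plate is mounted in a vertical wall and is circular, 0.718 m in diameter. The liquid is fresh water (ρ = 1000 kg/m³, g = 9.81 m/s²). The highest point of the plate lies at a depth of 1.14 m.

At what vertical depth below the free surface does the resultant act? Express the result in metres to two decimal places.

γ = ρg = 1000 × 9.81 = 9810 N/m³ = 9.81 kN/m³.
The centroid is at the centre, 0.359 m below the top of the plate, so the centroid depth is h_c = 1.14 + 0.359 = 1.499 m.
A = π(0.359)² = 0.404892 m².
Resultant F = γ·h_c·A = 9.81 × 1.499 × 0.404892 = 5.95401 kN.
I_c = πr⁴/4 = π × 0.359⁴/4 = 0.0130457 m⁴.
Centre of pressure: y_p = y_c + I_c/(y_c·A) = 1.499 + 0.0130457/(1.499 × 0.404892) = 1.499 + 0.0214945 = 1.52049 m along the plane.

h_p = 1.52 m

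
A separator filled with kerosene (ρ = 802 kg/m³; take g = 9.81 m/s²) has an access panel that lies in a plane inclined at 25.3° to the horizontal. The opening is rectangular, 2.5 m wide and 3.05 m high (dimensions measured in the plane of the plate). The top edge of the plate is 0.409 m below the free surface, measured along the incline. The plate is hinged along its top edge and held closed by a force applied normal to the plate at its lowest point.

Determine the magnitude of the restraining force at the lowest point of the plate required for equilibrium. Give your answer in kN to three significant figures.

γ = ρg = 802 × 9.81 / 1000 = 7.86762 kN/m³.
Let θ = 25.3° be the plate's angle to the horizontal; measure y along the incline from where the plane meets the free surface. Vertical depth h = y·sinθ with sinθ = 0.427358.
The centroid lies 3.05/2 = 1.525 m below the top edge, so y_c = 0.409 + 1.525 = 1.934 m and h_c = 1.934 × 0.427358 = 0.82651 m.
A = 2.5 × 3.05 = 7.625 m².
Resultant F = γ·h_c·A = 7.86762 × 0.82651 × 7.625 = 49.5828 kN.
I_c = b·h³/12 = 2.5 × 3.05³/12 = 5.91096 m⁴.
Centre of pressure: y_p = y_c + I_c/(y_c·A) = 1.934 + 5.91096/(1.934 × 7.625) = 1.934 + 0.400831 = 2.33483 m along the plane.
The resultant acts 1.525 + 0.400831 = 1.92583 m (along the plate) below the hinge at the top edge, so the moment about the hinge is M = F × 1.92583 = 49.5828 × 1.92583 = 95.488 kN·m.
A normal force at the bottom, 3.05 m from the hinge, must supply this moment: P = 95.488/3.05 = 31.3075 kN.

P ≈ 31.3 kN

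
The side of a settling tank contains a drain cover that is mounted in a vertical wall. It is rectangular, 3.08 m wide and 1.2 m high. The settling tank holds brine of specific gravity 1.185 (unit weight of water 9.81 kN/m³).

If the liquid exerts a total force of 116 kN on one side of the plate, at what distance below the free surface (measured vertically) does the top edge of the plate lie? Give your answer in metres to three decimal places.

γ = 1.185 × 9.81 = 11.62485 kN/m³.
A = 3.08 × 1.2 = 3.696 m².
From F = γ·h_c·A, the centroid depth is h_c = 116/(11.62485 × 3.696) = 2.69984 m.
The centroid lies 1.2/2 = 0.6 m below the top edge, so the top edge sits at h_top = 2.69984 − 0.6 = 2.09984 m below the surface.

d_top ≈ 2.100 m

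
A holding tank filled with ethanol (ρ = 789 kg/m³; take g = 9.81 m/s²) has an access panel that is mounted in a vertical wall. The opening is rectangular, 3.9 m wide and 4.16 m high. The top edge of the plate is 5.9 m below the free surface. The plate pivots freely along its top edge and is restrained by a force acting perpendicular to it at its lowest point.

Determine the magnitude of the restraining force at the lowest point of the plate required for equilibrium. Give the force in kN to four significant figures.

P ≈ 544.6 kN

γ = ρg = 789 × 9.81 / 1000 = 7.74009 kN/m³.
The centroid lies 4.16/2 = 2.08 m below the top edge, so the centroid depth is h_c = 5.9 + 2.08 = 7.98 m.
A = 3.9 × 4.16 = 16.224 m².
Resultant F = γ·h_c·A = 7.74009 × 7.98 × 16.224 = 1002.09 kN.
I_c = b·h³/12 = 3.9 × 4.16³/12 = 23.3972 m⁴.
Centre of pressure: y_p = y_c + I_c/(y_c·A) = 7.98 + 23.3972/(7.98 × 16.224) = 7.98 + 0.180719 = 8.16072 m along the plane.
The resultant acts 2.08 + 0.180719 = 2.26072 m (along the plate) below the hinge at the top edge, so the moment about the hinge is M = F × 2.26072 = 1002.09 × 2.26072 = 2265.44 kN·m.
A normal force at the bottom, 4.16 m from the hinge, must supply this moment: P = 2265.44/4.16 = 544.577 kN.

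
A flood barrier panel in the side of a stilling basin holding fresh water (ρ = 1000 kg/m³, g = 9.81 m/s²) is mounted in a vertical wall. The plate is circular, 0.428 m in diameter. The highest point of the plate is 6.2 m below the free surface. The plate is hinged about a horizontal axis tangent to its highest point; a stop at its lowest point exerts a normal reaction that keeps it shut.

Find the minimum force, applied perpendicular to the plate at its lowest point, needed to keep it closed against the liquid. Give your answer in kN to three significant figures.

γ = ρg = 1000 × 9.81 = 9810 N/m³ = 9.81 kN/m³.
The centroid is at the centre, 0.214 m below the top of the plate, so the centroid depth is h_c = 6.2 + 0.214 = 6.414 m.
A = π(0.214)² = 0.143872 m².
Resultant F = γ·h_c·A = 9.81 × 6.414 × 0.143872 = 9.05262 kN.
I_c = πr⁴/4 = π × 0.214⁴/4 = 0.00164719 m⁴.
Centre of pressure: y_p = y_c + I_c/(y_c·A) = 6.414 + 0.00164719/(6.414 × 0.143872) = 6.414 + 0.001785 = 6.41578 m along the plane.
The resultant acts 0.214 + 0.001785 = 0.215785 m (along the plate) below the hinge at the top edge, so the moment about the hinge is M = F × 0.215785 = 9.05262 × 0.215785 = 1.95342 kN·m.
A normal force at the bottom, 0.428 m from the hinge, must supply this moment: P = 1.95342/0.428 = 4.56407 kN.

P ≈ 4.56 kN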